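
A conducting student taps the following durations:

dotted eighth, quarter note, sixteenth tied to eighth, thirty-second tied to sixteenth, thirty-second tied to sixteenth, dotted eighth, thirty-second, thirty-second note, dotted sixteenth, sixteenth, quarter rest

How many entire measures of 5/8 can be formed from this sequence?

2

One bar of 5/8 = 20 thirty-second notes.
Convert each value to thirty-second notes: dotted eighth = 6; quarter note = 8; sixteenth tied to eighth (sixteenth + eighth) = 6; thirty-second tied to sixteenth (thirty-second + sixteenth) = 3; thirty-second tied to sixteenth (thirty-second + sixteenth) = 3; dotted eighth = 6; thirty-second = 1; thirty-second note = 1; dotted sixteenth = 3; sixteenth = 2; quarter rest = 8.
Adding: 6 + 8 + 6 + 3 + 3 + 6 + 1 + 1 + 3 + 2 + 8 = 47.
47 ÷ 20 = 2 complete bars with 7 left over.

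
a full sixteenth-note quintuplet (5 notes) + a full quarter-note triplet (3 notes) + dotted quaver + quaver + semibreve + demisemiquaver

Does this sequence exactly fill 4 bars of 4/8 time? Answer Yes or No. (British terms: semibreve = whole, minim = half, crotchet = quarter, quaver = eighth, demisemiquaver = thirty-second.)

One bar of 4/8 = 16 thirty-second notes, so 4 bars = 64.
Convert each value to thirty-second notes: a full sixteenth-note quintuplet (5 notes) (five quintuplet sixteenths span one quarter) = 8; a full quarter-note triplet (3 notes) (three triplet quarters span one half) = 16; dotted quaver = 6; quaver = 4; semibreve = 32; demisemiquaver = 1.
Adding: 8 + 16 + 6 + 4 + 32 + 1 = 67.
67 exceeds 64, so the answer is No.

No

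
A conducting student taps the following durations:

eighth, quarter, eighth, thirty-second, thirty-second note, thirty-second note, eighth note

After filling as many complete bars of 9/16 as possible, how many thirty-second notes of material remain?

5

One bar of 9/16 = 18 thirty-second notes.
Convert each value to thirty-second notes: eighth = 4; quarter = 8; eighth = 4; thirty-second = 1; thirty-second note = 1; thirty-second note = 1; eighth note = 4.
Altogether 4 + 8 + 4 + 1 + 1 + 1 + 4 = 23.
23 ÷ 18 = 1 complete bar with 5 thirty-second notes remaining.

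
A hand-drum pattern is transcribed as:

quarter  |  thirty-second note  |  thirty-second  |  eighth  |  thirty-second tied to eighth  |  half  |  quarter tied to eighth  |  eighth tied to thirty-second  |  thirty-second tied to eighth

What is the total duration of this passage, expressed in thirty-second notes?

57

Each duration in thirty-second notes: quarter = 8; thirty-second note = 1; thirty-second = 1; eighth = 4; thirty-second tied to eighth (thirty-second + eighth) = 5; half = 16; quarter tied to eighth (quarter + eighth) = 12; eighth tied to thirty-second (eighth + thirty-second) = 5; thirty-second tied to eighth (thirty-second + eighth) = 5.
Sum: 8 + 1 + 1 + 4 + 5 + 16 + 12 + 5 + 5 = 57 thirty-second notes.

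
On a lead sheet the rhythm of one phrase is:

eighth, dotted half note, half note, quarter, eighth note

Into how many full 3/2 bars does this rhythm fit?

1

One bar of 3/2 = 12 eighth notes.
Express everything in eighth notes: eighth = 1; dotted half note = 6; half note = 4; quarter = 2; eighth note = 1.
Total: 1 + 6 + 4 + 2 + 1 = 14.
14 ÷ 12 = 1 complete bar with 2 left over.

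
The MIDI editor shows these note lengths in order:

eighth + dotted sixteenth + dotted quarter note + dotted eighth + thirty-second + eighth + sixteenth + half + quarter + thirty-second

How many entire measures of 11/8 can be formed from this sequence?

1

One bar of 11/8 = 44 thirty-second notes.
Convert each value to thirty-second notes: eighth = 4; dotted sixteenth = 3; dotted quarter note = 12; dotted eighth = 6; thirty-second = 1; eighth = 4; sixteenth = 2; half = 16; quarter = 8; thirty-second = 1.
Total: 4 + 3 + 12 + 6 + 1 + 4 + 2 + 16 + 8 + 1 = 57.
57 ÷ 44 = 1 complete bar with 13 left over.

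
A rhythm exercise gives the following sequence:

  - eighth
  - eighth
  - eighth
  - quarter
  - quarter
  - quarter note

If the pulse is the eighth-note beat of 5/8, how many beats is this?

9

One eighth-note beat = 2 sixteenth notes.
Convert each value to sixteenth notes: eighth = 2; eighth = 2; eighth = 2; quarter = 4; quarter = 4; quarter note = 4.
Altogether 2 + 2 + 2 + 4 + 4 + 4 = 18.
18 ÷ 2 = 9 beats.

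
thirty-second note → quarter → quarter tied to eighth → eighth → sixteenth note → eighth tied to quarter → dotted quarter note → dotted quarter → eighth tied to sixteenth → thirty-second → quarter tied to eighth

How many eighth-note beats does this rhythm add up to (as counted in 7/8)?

20.5

One eighth-note beat = 4 thirty-second notes.
Express everything in thirty-second notes: thirty-second note = 1; quarter = 8; quarter tied to eighth (quarter + eighth) = 12; eighth = 4; sixteenth note = 2; eighth tied to quarter (eighth + quarter) = 12; dotted quarter note = 12; dotted quarter = 12; eighth tied to sixteenth (eighth + sixteenth) = 6; thirty-second = 1; quarter tied to eighth (quarter + eighth) = 12.
Total: 1 + 8 + 12 + 4 + 2 + 12 + 12 + 12 + 6 + 1 + 12 = 82.
82 ÷ 4 = 20.5 beats.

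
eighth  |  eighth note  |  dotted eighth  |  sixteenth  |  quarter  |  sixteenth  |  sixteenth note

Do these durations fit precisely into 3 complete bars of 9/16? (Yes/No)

No

One bar of 9/16 = 9 sixteenth notes, so 3 bars = 27.
Express everything in sixteenth notes: eighth = 2; eighth note = 2; dotted eighth = 3; sixteenth = 1; quarter = 4; sixteenth = 1; sixteenth note = 1.
Sum: 2 + 2 + 3 + 1 + 4 + 1 + 1 = 14.
14 falls short of 27, so the answer is No.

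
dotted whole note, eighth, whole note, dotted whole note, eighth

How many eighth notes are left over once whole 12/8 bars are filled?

10

One bar of 12/8 = 12 eighth notes.
Each duration in eighth notes: dotted whole note = 12; eighth = 1; whole note = 8; dotted whole note = 12; eighth = 1.
Sum: 12 + 1 + 8 + 12 + 1 = 34.
34 ÷ 12 = 2 complete bars with 10 eighth notes remaining.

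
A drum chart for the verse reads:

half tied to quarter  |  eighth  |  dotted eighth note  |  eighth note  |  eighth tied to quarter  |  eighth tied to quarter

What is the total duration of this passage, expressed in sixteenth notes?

31

Convert each value to sixteenth notes: half tied to quarter (half + quarter) = 12; eighth = 2; dotted eighth note = 3; eighth note = 2; eighth tied to quarter (eighth + quarter) = 6; eighth tied to quarter (eighth + quarter) = 6.
Adding: 12 + 2 + 3 + 2 + 6 + 6 = 31 sixteenth notes.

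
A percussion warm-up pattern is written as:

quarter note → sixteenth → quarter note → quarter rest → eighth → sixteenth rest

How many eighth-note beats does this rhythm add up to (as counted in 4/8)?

One eighth-note beat = 2 sixteenth notes.
In sixteenth notes: quarter note = 4; sixteenth = 1; quarter note = 4; quarter rest = 4; eighth = 2; sixteenth rest = 1.
Adding: 4 + 1 + 4 + 4 + 2 + 1 = 16.
16 ÷ 2 = 8 beats.

8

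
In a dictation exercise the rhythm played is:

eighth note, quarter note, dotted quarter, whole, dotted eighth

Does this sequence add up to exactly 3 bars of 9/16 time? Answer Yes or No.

No

One bar of 9/16 = 9 sixteenth notes, so 3 bars = 27.
In sixteenth notes: eighth note = 2; quarter note = 4; dotted quarter = 6; whole = 16; dotted eighth = 3.
Total: 2 + 4 + 6 + 16 + 3 = 31.
31 exceeds 27, so the answer is No.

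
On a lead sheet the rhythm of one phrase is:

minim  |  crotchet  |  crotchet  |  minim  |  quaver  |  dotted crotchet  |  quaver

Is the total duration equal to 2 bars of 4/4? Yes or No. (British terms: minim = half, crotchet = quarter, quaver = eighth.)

No

One bar of 4/4 = 8 eighth notes, so 2 bars = 16.
Convert each value to eighth notes: minim = 4; crotchet = 2; crotchet = 2; minim = 4; quaver = 1; dotted crotchet = 3; quaver = 1.
Adding: 4 + 2 + 2 + 4 + 1 + 3 + 1 = 17.
17 exceeds 16, so the answer is No.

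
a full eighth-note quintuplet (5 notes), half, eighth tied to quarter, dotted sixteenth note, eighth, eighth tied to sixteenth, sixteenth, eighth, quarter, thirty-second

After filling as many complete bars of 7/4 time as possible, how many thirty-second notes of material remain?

16

One bar of 7/4 = 56 thirty-second notes.
Express everything in thirty-second notes: a full eighth-note quintuplet (5 notes) (five quintuplet eighths span one half) = 16; half = 16; eighth tied to quarter (eighth + quarter) = 12; dotted sixteenth note = 3; eighth = 4; eighth tied to sixteenth (eighth + sixteenth) = 6; sixteenth = 2; eighth = 4; quarter = 8; thirty-second = 1.
Adding: 16 + 16 + 12 + 3 + 4 + 6 + 2 + 4 + 8 + 1 = 72.
72 ÷ 56 = 1 complete bar with 16 thirty-second notes remaining.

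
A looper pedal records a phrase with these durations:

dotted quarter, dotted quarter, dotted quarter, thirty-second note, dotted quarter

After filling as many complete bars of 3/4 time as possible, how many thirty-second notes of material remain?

1

One bar of 3/4 = 24 thirty-second notes.
Working in thirty-second notes: dotted quarter = 12; dotted quarter = 12; dotted quarter = 12; thirty-second note = 1; dotted quarter = 12.
Altogether 12 + 12 + 12 + 1 + 12 = 49.
49 ÷ 24 = 2 complete bars with 1 thirty-second note remaining.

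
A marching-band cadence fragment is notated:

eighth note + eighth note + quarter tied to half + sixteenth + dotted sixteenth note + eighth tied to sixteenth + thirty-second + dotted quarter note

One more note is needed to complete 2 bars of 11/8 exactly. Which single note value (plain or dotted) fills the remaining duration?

2 bars of 11/8 = 88 thirty-second notes.
Each duration in thirty-second notes: eighth note = 4; eighth note = 4; quarter tied to half (quarter + half) = 24; sixteenth = 2; dotted sixteenth note = 3; eighth tied to sixteenth (eighth + sixteenth) = 6; thirty-second = 1; dotted quarter note = 12.
Sum: 4 + 4 + 24 + 2 + 3 + 6 + 1 + 12 = 56.
Remaining: 88 − 56 = 32 thirty-second notes, which is a whole note.

whole note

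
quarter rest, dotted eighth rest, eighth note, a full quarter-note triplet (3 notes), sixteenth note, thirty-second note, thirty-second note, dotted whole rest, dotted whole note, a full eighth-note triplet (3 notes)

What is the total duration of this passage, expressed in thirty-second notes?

142

Each duration in thirty-second notes: quarter rest = 8; dotted eighth rest = 6; eighth note = 4; a full quarter-note triplet (3 notes) (three triplet quarters span one half) = 16; sixteenth note = 2; thirty-second note = 1; thirty-second note = 1; dotted whole rest = 48; dotted whole note = 48; a full eighth-note triplet (3 notes) (three triplet eighths span one quarter) = 8.
Total: 8 + 6 + 4 + 16 + 2 + 1 + 1 + 48 + 48 + 8 = 142 thirty-second notes.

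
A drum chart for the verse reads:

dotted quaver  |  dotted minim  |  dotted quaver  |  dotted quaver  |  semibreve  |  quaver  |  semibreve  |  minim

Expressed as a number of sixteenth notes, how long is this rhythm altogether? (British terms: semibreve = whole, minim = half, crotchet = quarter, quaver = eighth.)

63

Working in sixteenth notes: dotted quaver = 3; dotted minim = 12; dotted quaver = 3; dotted quaver = 3; semibreve = 16; quaver = 2; semibreve = 16; minim = 8.
Altogether 3 + 12 + 3 + 3 + 16 + 2 + 16 + 8 = 63 sixteenth notes.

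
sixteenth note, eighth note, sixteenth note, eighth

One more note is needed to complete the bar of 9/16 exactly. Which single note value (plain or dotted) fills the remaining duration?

dotted eighth note

The bar of 9/16 = 9 sixteenth notes.
Express everything in sixteenth notes: sixteenth note = 1; eighth note = 2; sixteenth note = 1; eighth = 2.
Sum: 1 + 2 + 1 + 2 = 6.
Remaining: 9 − 6 = 3 sixteenth notes, which is a dotted eighth note.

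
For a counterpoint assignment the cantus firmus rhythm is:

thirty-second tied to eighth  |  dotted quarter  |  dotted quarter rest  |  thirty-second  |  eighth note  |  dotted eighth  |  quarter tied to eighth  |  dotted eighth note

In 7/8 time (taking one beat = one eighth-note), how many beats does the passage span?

One eighth-note beat = 4 thirty-second notes.
Each duration in thirty-second notes: thirty-second tied to eighth (thirty-second + eighth) = 5; dotted quarter = 12; dotted quarter rest = 12; thirty-second = 1; eighth note = 4; dotted eighth = 6; quarter tied to eighth (quarter + eighth) = 12; dotted eighth note = 6.
Adding: 5 + 12 + 12 + 1 + 4 + 6 + 12 + 6 = 58.
58 ÷ 4 = 14.5 beats.

14.5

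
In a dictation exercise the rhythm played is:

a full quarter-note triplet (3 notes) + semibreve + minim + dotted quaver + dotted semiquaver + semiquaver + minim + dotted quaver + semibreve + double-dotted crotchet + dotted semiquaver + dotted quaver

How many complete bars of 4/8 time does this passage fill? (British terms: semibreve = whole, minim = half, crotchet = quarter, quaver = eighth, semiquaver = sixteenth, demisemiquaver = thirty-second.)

9

One bar of 4/8 = 16 thirty-second notes.
In thirty-second notes: a full quarter-note triplet (3 notes) (three triplet quarters span one half) = 16; semibreve = 32; minim = 16; dotted quaver = 6; dotted semiquaver = 3; semiquaver = 2; minim = 16; dotted quaver = 6; semibreve = 32; double-dotted crotchet = 14; dotted semiquaver = 3; dotted quaver = 6.
Adding: 16 + 32 + 16 + 6 + 3 + 2 + 16 + 6 + 32 + 14 + 3 + 6 = 152.
152 ÷ 16 = 9 complete bars with 8 left over.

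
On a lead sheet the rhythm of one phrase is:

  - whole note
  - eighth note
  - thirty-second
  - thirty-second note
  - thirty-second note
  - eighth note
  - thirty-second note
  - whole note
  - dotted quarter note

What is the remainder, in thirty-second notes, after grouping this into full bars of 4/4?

One bar of 4/4 = 32 thirty-second notes.
Convert each value to thirty-second notes: whole note = 32; eighth note = 4; thirty-second = 1; thirty-second note = 1; thirty-second note = 1; eighth note = 4; thirty-second note = 1; whole note = 32; dotted quarter note = 12.
Total: 32 + 4 + 1 + 1 + 1 + 4 + 1 + 32 + 12 = 88.
88 ÷ 32 = 2 complete bars with 24 thirty-second notes remaining.

24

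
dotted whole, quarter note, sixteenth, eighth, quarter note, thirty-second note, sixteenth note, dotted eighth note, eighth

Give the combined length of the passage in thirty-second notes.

83

Working in thirty-second notes: dotted whole = 48; quarter note = 8; sixteenth = 2; eighth = 4; quarter note = 8; thirty-second note = 1; sixteenth note = 2; dotted eighth note = 6; eighth = 4.
Total: 48 + 8 + 2 + 4 + 8 + 1 + 2 + 6 + 4 = 83 thirty-second notes.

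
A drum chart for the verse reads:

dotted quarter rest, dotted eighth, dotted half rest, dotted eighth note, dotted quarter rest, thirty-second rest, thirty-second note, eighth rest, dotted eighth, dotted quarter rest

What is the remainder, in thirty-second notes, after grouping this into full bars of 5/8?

One bar of 5/8 = 20 thirty-second notes.
Convert each value to thirty-second notes: dotted quarter rest = 12; dotted eighth = 6; dotted half rest = 24; dotted eighth note = 6; dotted quarter rest = 12; thirty-second rest = 1; thirty-second note = 1; eighth rest = 4; dotted eighth = 6; dotted quarter rest = 12.
Total: 12 + 6 + 24 + 6 + 12 + 1 + 1 + 4 + 6 + 12 = 84.
84 ÷ 20 = 4 complete bars with 4 thirty-second notes remaining.

4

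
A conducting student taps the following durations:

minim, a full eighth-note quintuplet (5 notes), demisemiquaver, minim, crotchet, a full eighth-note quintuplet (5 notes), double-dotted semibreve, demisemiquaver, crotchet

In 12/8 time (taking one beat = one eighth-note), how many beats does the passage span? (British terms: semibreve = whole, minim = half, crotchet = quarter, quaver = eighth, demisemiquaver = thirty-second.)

34.5

One eighth-note beat = 4 thirty-second notes.
Each duration in thirty-second notes: minim = 16; a full eighth-note quintuplet (5 notes) (five quintuplet eighths span one half) = 16; demisemiquaver = 1; minim = 16; crotchet = 8; a full eighth-note quintuplet (5 notes) (five quintuplet eighths span one half) = 16; double-dotted semibreve = 56; demisemiquaver = 1; crotchet = 8.
Total: 16 + 16 + 1 + 16 + 8 + 16 + 56 + 1 + 8 = 138.
138 ÷ 4 = 34.5 beats.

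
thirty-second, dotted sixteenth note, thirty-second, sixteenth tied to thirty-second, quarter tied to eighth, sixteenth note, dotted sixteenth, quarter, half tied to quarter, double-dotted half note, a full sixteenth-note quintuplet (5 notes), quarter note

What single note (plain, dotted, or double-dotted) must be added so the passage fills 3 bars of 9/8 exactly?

3 bars of 9/8 = 108 thirty-second notes.
In thirty-second notes: thirty-second = 1; dotted sixteenth note = 3; thirty-second = 1; sixteenth tied to thirty-second (sixteenth + thirty-second) = 3; quarter tied to eighth (quarter + eighth) = 12; sixteenth note = 2; dotted sixteenth = 3; quarter = 8; half tied to quarter (half + quarter) = 24; double-dotted half note = 28; a full sixteenth-note quintuplet (5 notes) (five quintuplet sixteenths span one quarter) = 8; quarter note = 8.
Total: 1 + 3 + 1 + 3 + 12 + 2 + 3 + 8 + 24 + 28 + 8 + 8 = 101.
Remaining: 108 − 101 = 7 thirty-second notes, which is a double-dotted eighth note.

double-dotted eighth note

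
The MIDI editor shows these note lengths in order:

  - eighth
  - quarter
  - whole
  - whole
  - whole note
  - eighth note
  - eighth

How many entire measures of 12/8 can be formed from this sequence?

2

One bar of 12/8 = 12 eighth notes.
In eighth notes: eighth = 1; quarter = 2; whole = 8; whole = 8; whole note = 8; eighth note = 1; eighth = 1.
Adding: 1 + 2 + 8 + 8 + 8 + 1 + 1 = 29.
29 ÷ 12 = 2 complete bars with 5 left over.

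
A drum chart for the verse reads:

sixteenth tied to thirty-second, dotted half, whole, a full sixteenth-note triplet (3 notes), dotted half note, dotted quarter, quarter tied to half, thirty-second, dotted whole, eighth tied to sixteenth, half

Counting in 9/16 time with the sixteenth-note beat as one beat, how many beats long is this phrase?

One sixteenth-note beat = 2 thirty-second notes.
In thirty-second notes: sixteenth tied to thirty-second (sixteenth + thirty-second) = 3; dotted half = 24; whole = 32; a full sixteenth-note triplet (3 notes) (three triplet sixteenths span one eighth) = 4; dotted half note = 24; dotted quarter = 12; quarter tied to half (quarter + half) = 24; thirty-second = 1; dotted whole = 48; eighth tied to sixteenth (eighth + sixteenth) = 6; half = 16.
Adding: 3 + 24 + 32 + 4 + 24 + 12 + 24 + 1 + 48 + 6 + 16 = 194.
194 ÷ 2 = 97 beats.

97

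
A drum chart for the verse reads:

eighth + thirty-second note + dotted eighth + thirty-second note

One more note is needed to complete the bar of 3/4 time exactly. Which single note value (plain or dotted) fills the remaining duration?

dotted quarter note

The bar of 3/4 = 24 thirty-second notes.
Convert each value to thirty-second notes: eighth = 4; thirty-second note = 1; dotted eighth = 6; thirty-second note = 1.
Altogether 4 + 1 + 6 + 1 = 12.
Remaining: 24 − 12 = 12 thirty-second notes, which is a dotted quarter note.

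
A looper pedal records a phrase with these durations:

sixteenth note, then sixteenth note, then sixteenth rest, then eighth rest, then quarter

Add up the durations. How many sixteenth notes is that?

Convert each value to sixteenth notes: sixteenth note = 1; sixteenth note = 1; sixteenth rest = 1; eighth rest = 2; quarter = 4.
Total: 1 + 1 + 1 + 2 + 4 = 9 sixteenth notes.

9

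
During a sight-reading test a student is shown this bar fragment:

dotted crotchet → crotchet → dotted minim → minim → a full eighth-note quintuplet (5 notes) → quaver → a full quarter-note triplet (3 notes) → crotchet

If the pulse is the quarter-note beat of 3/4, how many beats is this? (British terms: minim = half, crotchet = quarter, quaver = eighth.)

13

One quarter-note beat = 2 eighth notes.
Convert each value to eighth notes: dotted crotchet = 3; crotchet = 2; dotted minim = 6; minim = 4; a full eighth-note quintuplet (5 notes) (five quintuplet eighths span one half) = 4; quaver = 1; a full quarter-note triplet (3 notes) (three triplet quarters span one half) = 4; crotchet = 2.
Total: 3 + 2 + 6 + 4 + 4 + 1 + 4 + 2 = 26.
26 ÷ 2 = 13 beats.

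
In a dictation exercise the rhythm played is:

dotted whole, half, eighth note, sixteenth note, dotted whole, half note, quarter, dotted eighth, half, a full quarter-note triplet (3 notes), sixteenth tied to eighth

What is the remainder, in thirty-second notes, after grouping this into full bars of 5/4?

26

One bar of 5/4 = 20 sixteenth notes.
Each duration in sixteenth notes: dotted whole = 24; half = 8; eighth note = 2; sixteenth note = 1; dotted whole = 24; half note = 8; quarter = 4; dotted eighth = 3; half = 8; a full quarter-note triplet (3 notes) (three triplet quarters span one half) = 8; sixteenth tied to eighth (sixteenth + eighth) = 3.
Sum: 24 + 8 + 2 + 1 + 24 + 8 + 4 + 3 + 8 + 8 + 3 = 93.
93 ÷ 20 = 4 complete bars with 13 sixteenth notes remaining = 26 thirty-second notes.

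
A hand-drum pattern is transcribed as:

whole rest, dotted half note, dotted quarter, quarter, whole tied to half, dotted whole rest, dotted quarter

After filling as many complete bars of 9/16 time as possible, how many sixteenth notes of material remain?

2

One bar of 9/16 = 9 sixteenth notes.
Each duration in sixteenth notes: whole rest = 16; dotted half note = 12; dotted quarter = 6; quarter = 4; whole tied to half (whole + half) = 24; dotted whole rest = 24; dotted quarter = 6.
Adding: 16 + 12 + 6 + 4 + 24 + 24 + 6 = 92.
92 ÷ 9 = 10 complete bars with 2 sixteenth notes remaining.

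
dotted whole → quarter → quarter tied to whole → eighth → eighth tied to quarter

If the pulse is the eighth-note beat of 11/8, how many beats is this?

One eighth-note beat = 2 sixteenth notes.
In sixteenth notes: dotted whole = 24; quarter = 4; quarter tied to whole (quarter + whole) = 20; eighth = 2; eighth tied to quarter (eighth + quarter) = 6.
Sum: 24 + 4 + 20 + 2 + 6 = 56.
56 ÷ 2 = 28 beats.

28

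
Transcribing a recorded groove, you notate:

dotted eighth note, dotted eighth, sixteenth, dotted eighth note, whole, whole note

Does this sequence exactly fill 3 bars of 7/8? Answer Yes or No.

Yes

One bar of 7/8 = 14 sixteenth notes, so 3 bars = 42.
Convert each value to sixteenth notes: dotted eighth note = 3; dotted eighth = 3; sixteenth = 1; dotted eighth note = 3; whole = 16; whole note = 16.
Total: 3 + 3 + 1 + 3 + 16 + 16 = 42.
42 equals 42, so the answer is Yes.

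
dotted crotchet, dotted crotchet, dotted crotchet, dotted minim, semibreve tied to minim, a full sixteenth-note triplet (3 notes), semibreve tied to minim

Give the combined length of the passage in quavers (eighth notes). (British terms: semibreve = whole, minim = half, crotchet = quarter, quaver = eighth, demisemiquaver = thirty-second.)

40

Each duration in eighth notes: dotted crotchet = 3; dotted crotchet = 3; dotted crotchet = 3; dotted minim = 6; semibreve tied to minim (semibreve + minim) = 12; a full sixteenth-note triplet (3 notes) (three triplet sixteenths span one eighth) = 1; semibreve tied to minim (semibreve + minim) = 12.
Adding: 3 + 3 + 3 + 6 + 12 + 1 + 12 = 40 eighth notes.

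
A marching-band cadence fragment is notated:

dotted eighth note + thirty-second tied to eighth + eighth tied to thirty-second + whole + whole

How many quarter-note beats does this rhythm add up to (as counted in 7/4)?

10

One quarter-note beat = 8 thirty-second notes.
Working in thirty-second notes: dotted eighth note = 6; thirty-second tied to eighth (thirty-second + eighth) = 5; eighth tied to thirty-second (eighth + thirty-second) = 5; whole = 32; whole = 32.
Total: 6 + 5 + 5 + 32 + 32 = 80.
80 ÷ 8 = 10 beats.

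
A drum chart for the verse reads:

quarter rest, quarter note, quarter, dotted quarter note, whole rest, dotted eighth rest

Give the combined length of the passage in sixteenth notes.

Convert each value to sixteenth notes: quarter rest = 4; quarter note = 4; quarter = 4; dotted quarter note = 6; whole rest = 16; dotted eighth rest = 3.
Total: 4 + 4 + 4 + 6 + 16 + 3 = 37 sixteenth notes.

37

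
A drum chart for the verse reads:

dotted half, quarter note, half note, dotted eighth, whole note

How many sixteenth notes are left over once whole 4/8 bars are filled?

3

One bar of 4/8 = 8 sixteenth notes.
Convert each value to sixteenth notes: dotted half = 12; quarter note = 4; half note = 8; dotted eighth = 3; whole note = 16.
Altogether 12 + 4 + 8 + 3 + 16 = 43.
43 ÷ 8 = 5 complete bars with 3 sixteenth notes remaining.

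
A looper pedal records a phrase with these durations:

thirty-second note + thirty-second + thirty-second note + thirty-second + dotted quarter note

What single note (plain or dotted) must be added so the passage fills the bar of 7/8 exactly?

dotted quarter note

The bar of 7/8 = 28 thirty-second notes.
Working in thirty-second notes: thirty-second note = 1; thirty-second = 1; thirty-second note = 1; thirty-second = 1; dotted quarter note = 12.
Total: 1 + 1 + 1 + 1 + 12 = 16.
Remaining: 28 − 16 = 12 thirty-second notes, which is a dotted quarter note.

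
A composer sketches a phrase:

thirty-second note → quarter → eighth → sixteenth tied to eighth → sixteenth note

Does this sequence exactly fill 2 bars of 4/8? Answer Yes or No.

One bar of 4/8 = 16 thirty-second notes, so 2 bars = 32.
Each duration in thirty-second notes: thirty-second note = 1; quarter = 8; eighth = 4; sixteenth tied to eighth (sixteenth + eighth) = 6; sixteenth note = 2.
Adding: 1 + 8 + 4 + 6 + 2 = 21.
21 falls short of 32, so the answer is No.

No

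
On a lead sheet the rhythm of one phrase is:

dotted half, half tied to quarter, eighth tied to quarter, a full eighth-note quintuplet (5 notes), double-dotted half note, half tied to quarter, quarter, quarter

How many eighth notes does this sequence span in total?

Convert each value to eighth notes: dotted half = 6; half tied to quarter (half + quarter) = 6; eighth tied to quarter (eighth + quarter) = 3; a full eighth-note quintuplet (5 notes) (five quintuplet eighths span one half) = 4; double-dotted half note = 7; half tied to quarter (half + quarter) = 6; quarter = 2; quarter = 2.
Sum: 6 + 6 + 3 + 4 + 7 + 6 + 2 + 2 = 36 eighth notes.

36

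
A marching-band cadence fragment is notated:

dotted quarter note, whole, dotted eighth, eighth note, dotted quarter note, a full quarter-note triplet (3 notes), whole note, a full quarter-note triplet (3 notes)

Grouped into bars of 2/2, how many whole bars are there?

4

One bar of 2/2 = 16 sixteenth notes.
Convert each value to sixteenth notes: dotted quarter note = 6; whole = 16; dotted eighth = 3; eighth note = 2; dotted quarter note = 6; a full quarter-note triplet (3 notes) (three triplet quarters span one half) = 8; whole note = 16; a full quarter-note triplet (3 notes) (three triplet quarters span one half) = 8.
Sum: 6 + 16 + 3 + 2 + 6 + 8 + 16 + 8 = 65.
65 ÷ 16 = 4 complete bars with 1 left over.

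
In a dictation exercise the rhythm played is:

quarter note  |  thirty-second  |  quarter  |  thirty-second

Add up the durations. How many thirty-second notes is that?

18

Working in thirty-second notes: quarter note = 8; thirty-second = 1; quarter = 8; thirty-second = 1.
Adding: 8 + 1 + 8 + 1 = 18 thirty-second notes.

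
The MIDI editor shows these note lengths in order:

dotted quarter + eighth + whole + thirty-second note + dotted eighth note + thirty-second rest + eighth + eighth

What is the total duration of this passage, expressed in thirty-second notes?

Working in thirty-second notes: dotted quarter = 12; eighth = 4; whole = 32; thirty-second note = 1; dotted eighth note = 6; thirty-second rest = 1; eighth = 4; eighth = 4.
Sum: 12 + 4 + 32 + 1 + 6 + 1 + 4 + 4 = 64 thirty-second notes.

64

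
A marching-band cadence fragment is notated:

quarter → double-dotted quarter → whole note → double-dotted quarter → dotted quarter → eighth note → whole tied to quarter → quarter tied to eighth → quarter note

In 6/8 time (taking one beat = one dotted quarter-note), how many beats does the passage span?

One dotted quarter-note beat = 6 sixteenth notes.
Convert each value to sixteenth notes: quarter = 4; double-dotted quarter = 7; whole note = 16; double-dotted quarter = 7; dotted quarter = 6; eighth note = 2; whole tied to quarter (whole + quarter) = 20; quarter tied to eighth (quarter + eighth) = 6; quarter note = 4.
Adding: 4 + 7 + 16 + 7 + 6 + 2 + 20 + 6 + 4 = 72.
72 ÷ 6 = 12 beats.

12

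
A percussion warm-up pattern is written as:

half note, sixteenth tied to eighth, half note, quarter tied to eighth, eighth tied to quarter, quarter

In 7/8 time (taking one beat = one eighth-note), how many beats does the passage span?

17.5

One eighth-note beat = 2 sixteenth notes.
Working in sixteenth notes: half note = 8; sixteenth tied to eighth (sixteenth + eighth) = 3; half note = 8; quarter tied to eighth (quarter + eighth) = 6; eighth tied to quarter (eighth + quarter) = 6; quarter = 4.
Adding: 8 + 3 + 8 + 6 + 6 + 4 = 35.
35 ÷ 2 = 17.5 beats.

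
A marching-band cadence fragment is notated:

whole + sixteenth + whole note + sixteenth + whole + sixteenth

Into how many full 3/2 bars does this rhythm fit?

2

One bar of 3/2 = 24 sixteenth notes.
In sixteenth notes: whole = 16; sixteenth = 1; whole note = 16; sixteenth = 1; whole = 16; sixteenth = 1.
Sum: 16 + 1 + 16 + 1 + 16 + 1 = 51.
51 ÷ 24 = 2 complete bars with 3 left over.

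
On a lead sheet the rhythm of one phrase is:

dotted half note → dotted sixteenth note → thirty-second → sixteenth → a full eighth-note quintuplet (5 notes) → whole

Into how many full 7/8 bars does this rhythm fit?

2

One bar of 7/8 = 28 thirty-second notes.
Working in thirty-second notes: dotted half note = 24; dotted sixteenth note = 3; thirty-second = 1; sixteenth = 2; a full eighth-note quintuplet (5 notes) (five quintuplet eighths span one half) = 16; whole = 32.
Sum: 24 + 3 + 1 + 2 + 16 + 32 = 78.
78 ÷ 28 = 2 complete bars with 22 left over.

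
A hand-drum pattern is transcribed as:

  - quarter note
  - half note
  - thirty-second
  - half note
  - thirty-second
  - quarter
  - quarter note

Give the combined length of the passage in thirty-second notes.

58

Each duration in thirty-second notes: quarter note = 8; half note = 16; thirty-second = 1; half note = 16; thirty-second = 1; quarter = 8; quarter note = 8.
Sum: 8 + 16 + 1 + 16 + 1 + 8 + 8 = 58 thirty-second notes.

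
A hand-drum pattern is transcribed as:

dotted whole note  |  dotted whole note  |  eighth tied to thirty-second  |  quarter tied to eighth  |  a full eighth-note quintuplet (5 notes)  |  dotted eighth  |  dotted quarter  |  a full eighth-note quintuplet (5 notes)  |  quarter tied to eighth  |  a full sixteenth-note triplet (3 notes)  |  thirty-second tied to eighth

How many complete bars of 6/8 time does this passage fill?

7

One bar of 6/8 = 24 thirty-second notes.
Express everything in thirty-second notes: dotted whole note = 48; dotted whole note = 48; eighth tied to thirty-second (eighth + thirty-second) = 5; quarter tied to eighth (quarter + eighth) = 12; a full eighth-note quintuplet (5 notes) (five quintuplet eighths span one half) = 16; dotted eighth = 6; dotted quarter = 12; a full eighth-note quintuplet (5 notes) (five quintuplet eighths span one half) = 16; quarter tied to eighth (quarter + eighth) = 12; a full sixteenth-note triplet (3 notes) (three triplet sixteenths span one eighth) = 4; thirty-second tied to eighth (thirty-second + eighth) = 5.
Adding: 48 + 48 + 5 + 12 + 16 + 6 + 12 + 16 + 12 + 4 + 5 = 184.
184 ÷ 24 = 7 complete bars with 16 left over.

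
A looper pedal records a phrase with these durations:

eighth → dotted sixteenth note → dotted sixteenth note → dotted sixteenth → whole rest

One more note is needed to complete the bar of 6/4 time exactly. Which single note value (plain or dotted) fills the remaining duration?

The bar of 6/4 = 48 thirty-second notes.
Convert each value to thirty-second notes: eighth = 4; dotted sixteenth note = 3; dotted sixteenth note = 3; dotted sixteenth = 3; whole rest = 32.
Altogether 4 + 3 + 3 + 3 + 32 = 45.
Remaining: 48 − 45 = 3 thirty-second notes, which is a dotted sixteenth note.

dotted sixteenth note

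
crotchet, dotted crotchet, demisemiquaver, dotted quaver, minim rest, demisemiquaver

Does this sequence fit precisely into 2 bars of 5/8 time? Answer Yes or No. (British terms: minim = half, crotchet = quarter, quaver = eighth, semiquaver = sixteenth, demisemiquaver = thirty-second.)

No

One bar of 5/8 = 20 thirty-second notes, so 2 bars = 40.
Working in thirty-second notes: crotchet = 8; dotted crotchet = 12; demisemiquaver = 1; dotted quaver = 6; minim rest = 16; demisemiquaver = 1.
Total: 8 + 12 + 1 + 6 + 16 + 1 = 44.
44 exceeds 40, so the answer is No.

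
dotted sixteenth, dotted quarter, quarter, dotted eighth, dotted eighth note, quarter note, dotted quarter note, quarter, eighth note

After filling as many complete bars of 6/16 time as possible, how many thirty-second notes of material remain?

7

One bar of 6/16 = 12 thirty-second notes.
Each duration in thirty-second notes: dotted sixteenth = 3; dotted quarter = 12; quarter = 8; dotted eighth = 6; dotted eighth note = 6; quarter note = 8; dotted quarter note = 12; quarter = 8; eighth note = 4.
Adding: 3 + 12 + 8 + 6 + 6 + 8 + 12 + 8 + 4 = 67.
67 ÷ 12 = 5 complete bars with 7 thirty-second notes remaining.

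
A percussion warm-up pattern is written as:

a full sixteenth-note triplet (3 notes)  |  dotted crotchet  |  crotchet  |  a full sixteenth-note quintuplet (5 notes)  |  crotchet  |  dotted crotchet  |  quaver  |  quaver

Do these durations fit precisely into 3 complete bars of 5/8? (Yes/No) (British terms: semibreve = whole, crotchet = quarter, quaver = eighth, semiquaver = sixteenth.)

Yes

One bar of 5/8 = 5 eighth notes, so 3 bars = 15.
In eighth notes: a full sixteenth-note triplet (3 notes) (three triplet sixteenths span one eighth) = 1; dotted crotchet = 3; crotchet = 2; a full sixteenth-note quintuplet (5 notes) (five quintuplet sixteenths span one quarter) = 2; crotchet = 2; dotted crotchet = 3; quaver = 1; quaver = 1.
Sum: 1 + 3 + 2 + 2 + 2 + 3 + 1 + 1 = 15.
15 equals 15, so the answer is Yes.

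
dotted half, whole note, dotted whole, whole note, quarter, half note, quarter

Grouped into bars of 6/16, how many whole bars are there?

14

One bar of 6/16 = 3 eighth notes.
Working in eighth notes: dotted half = 6; whole note = 8; dotted whole = 12; whole note = 8; quarter = 2; half note = 4; quarter = 2.
Total: 6 + 8 + 12 + 8 + 2 + 4 + 2 = 42.
42 ÷ 3 = 14 complete bars with 0 left over.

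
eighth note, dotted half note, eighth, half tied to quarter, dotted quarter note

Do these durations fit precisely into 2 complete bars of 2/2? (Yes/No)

No

One bar of 2/2 = 8 eighth notes, so 2 bars = 16.
Convert each value to eighth notes: eighth note = 1; dotted half note = 6; eighth = 1; half tied to quarter (half + quarter) = 6; dotted quarter note = 3.
Sum: 1 + 6 + 1 + 6 + 3 = 17.
17 exceeds 16, so the answer is No.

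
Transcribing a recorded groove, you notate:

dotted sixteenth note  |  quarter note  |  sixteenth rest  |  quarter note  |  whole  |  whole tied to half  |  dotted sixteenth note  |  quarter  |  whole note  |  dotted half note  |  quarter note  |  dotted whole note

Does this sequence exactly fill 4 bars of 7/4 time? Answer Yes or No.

One bar of 7/4 = 56 thirty-second notes, so 4 bars = 224.
Convert each value to thirty-second notes: dotted sixteenth note = 3; quarter note = 8; sixteenth rest = 2; quarter note = 8; whole = 32; whole tied to half (whole + half) = 48; dotted sixteenth note = 3; quarter = 8; whole note = 32; dotted half note = 24; quarter note = 8; dotted whole note = 48.
Adding: 3 + 8 + 2 + 8 + 32 + 48 + 3 + 8 + 32 + 24 + 8 + 48 = 224.
224 equals 224, so the answer is Yes.

Yes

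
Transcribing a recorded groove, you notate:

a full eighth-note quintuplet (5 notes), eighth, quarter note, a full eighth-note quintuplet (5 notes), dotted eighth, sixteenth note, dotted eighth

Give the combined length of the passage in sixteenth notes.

Working in sixteenth notes: a full eighth-note quintuplet (5 notes) (five quintuplet eighths span one half) = 8; eighth = 2; quarter note = 4; a full eighth-note quintuplet (5 notes) (five quintuplet eighths span one half) = 8; dotted eighth = 3; sixteenth note = 1; dotted eighth = 3.
Altogether 8 + 2 + 4 + 8 + 3 + 1 + 3 = 29 sixteenth notes.

29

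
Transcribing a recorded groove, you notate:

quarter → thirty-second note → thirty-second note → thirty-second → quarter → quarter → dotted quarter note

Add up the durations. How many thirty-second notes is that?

39

Each duration in thirty-second notes: quarter = 8; thirty-second note = 1; thirty-second note = 1; thirty-second = 1; quarter = 8; quarter = 8; dotted quarter note = 12.
Altogether 8 + 1 + 1 + 1 + 8 + 8 + 12 = 39 thirty-second notes.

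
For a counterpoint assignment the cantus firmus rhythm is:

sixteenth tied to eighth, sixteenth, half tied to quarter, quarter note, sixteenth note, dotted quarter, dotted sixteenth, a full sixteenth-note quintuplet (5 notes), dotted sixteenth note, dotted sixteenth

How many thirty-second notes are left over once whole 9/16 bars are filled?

17

One bar of 9/16 = 18 thirty-second notes.
Convert each value to thirty-second notes: sixteenth tied to eighth (sixteenth + eighth) = 6; sixteenth = 2; half tied to quarter (half + quarter) = 24; quarter note = 8; sixteenth note = 2; dotted quarter = 12; dotted sixteenth = 3; a full sixteenth-note quintuplet (5 notes) (five quintuplet sixteenths span one quarter) = 8; dotted sixteenth note = 3; dotted sixteenth = 3.
Altogether 6 + 2 + 24 + 8 + 2 + 12 + 3 + 8 + 3 + 3 = 71.
71 ÷ 18 = 3 complete bars with 17 thirty-second notes remaining.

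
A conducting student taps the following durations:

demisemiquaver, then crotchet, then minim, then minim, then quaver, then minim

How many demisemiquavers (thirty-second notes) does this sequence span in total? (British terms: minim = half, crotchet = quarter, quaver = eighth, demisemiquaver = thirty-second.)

In thirty-second notes: demisemiquaver = 1; crotchet = 8; minim = 16; minim = 16; quaver = 4; minim = 16.
Sum: 1 + 8 + 16 + 16 + 4 + 16 = 61 thirty-second notes.

61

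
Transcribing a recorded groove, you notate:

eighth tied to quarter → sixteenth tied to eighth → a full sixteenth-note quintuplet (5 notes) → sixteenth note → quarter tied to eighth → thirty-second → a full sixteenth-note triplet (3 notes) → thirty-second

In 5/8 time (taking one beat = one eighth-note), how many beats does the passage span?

11.5

One eighth-note beat = 4 thirty-second notes.
In thirty-second notes: eighth tied to quarter (eighth + quarter) = 12; sixteenth tied to eighth (sixteenth + eighth) = 6; a full sixteenth-note quintuplet (5 notes) (five quintuplet sixteenths span one quarter) = 8; sixteenth note = 2; quarter tied to eighth (quarter + eighth) = 12; thirty-second = 1; a full sixteenth-note triplet (3 notes) (three triplet sixteenths span one eighth) = 4; thirty-second = 1.
Total: 12 + 6 + 8 + 2 + 12 + 1 + 4 + 1 = 46.
46 ÷ 4 = 11.5 beats.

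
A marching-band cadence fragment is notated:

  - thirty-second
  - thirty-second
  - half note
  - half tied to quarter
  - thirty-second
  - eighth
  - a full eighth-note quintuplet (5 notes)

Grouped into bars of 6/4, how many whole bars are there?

One bar of 6/4 = 48 thirty-second notes.
Each duration in thirty-second notes: thirty-second = 1; thirty-second = 1; half note = 16; half tied to quarter (half + quarter) = 24; thirty-second = 1; eighth = 4; a full eighth-note quintuplet (5 notes) (five quintuplet eighths span one half) = 16.
Altogether 1 + 1 + 16 + 24 + 1 + 4 + 16 = 63.
63 ÷ 48 = 1 complete bar with 15 left over.

1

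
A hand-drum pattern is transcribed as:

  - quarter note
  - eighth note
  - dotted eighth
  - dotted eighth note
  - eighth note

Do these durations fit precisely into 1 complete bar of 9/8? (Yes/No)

No

One bar of 9/8 = 18 sixteenth notes.
Express everything in sixteenth notes: quarter note = 4; eighth note = 2; dotted eighth = 3; dotted eighth note = 3; eighth note = 2.
Total: 4 + 2 + 3 + 3 + 2 = 14.
14 falls short of 18, so the answer is No.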